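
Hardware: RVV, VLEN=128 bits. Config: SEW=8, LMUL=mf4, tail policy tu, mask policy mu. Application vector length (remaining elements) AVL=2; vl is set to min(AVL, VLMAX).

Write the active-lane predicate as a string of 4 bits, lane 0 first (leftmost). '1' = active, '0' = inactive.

VLMAX = (128 × 1/4) / 8 = 4 lanes
vl ← min(2, 4) = 2
bits (lane 0 leftmost): 1100

predicate = 1100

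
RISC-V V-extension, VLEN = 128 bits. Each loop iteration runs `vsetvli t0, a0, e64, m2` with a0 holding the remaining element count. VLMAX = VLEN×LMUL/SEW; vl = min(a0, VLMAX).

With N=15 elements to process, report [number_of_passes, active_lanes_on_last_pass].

VLMAX = (128 × 2) / 64 = 4 lanes
15 elements at 4/iter → 4 passes, remainder 3 on the last

[iterations, last_vl] = [4, 3]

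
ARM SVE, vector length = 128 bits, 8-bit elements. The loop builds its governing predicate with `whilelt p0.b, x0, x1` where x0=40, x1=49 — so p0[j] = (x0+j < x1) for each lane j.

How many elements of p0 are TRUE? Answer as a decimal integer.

vl = 9

lane count: 128 div 8 = 16
whilelt: lane j active iff 40+j < 49 → j < 9 → 9 active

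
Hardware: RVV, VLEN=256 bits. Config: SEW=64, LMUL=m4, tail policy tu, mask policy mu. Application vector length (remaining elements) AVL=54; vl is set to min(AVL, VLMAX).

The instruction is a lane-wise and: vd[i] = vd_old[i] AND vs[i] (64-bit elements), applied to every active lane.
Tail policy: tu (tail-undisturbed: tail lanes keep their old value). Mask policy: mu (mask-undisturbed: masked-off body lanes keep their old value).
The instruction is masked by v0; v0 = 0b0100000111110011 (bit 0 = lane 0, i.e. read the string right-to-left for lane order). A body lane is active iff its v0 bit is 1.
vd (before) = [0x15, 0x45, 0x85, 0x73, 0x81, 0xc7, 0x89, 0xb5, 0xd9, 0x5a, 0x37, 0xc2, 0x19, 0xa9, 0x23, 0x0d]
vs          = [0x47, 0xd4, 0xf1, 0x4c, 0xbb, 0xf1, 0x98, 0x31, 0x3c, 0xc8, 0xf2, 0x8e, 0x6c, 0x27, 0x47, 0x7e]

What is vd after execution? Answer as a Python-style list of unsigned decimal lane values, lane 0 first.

vd = [5, 68, 133, 115, 129, 193, 136, 49, 24, 90, 55, 194, 25, 169, 3, 13]

VLMAX = (256 × 4) / 64 = 16 lanes
AVL=54 > VLMAX=16, so vl = 16
lane  0: and(0x15,0x47) ⇒ 0x05
lane  1: and(0x45,0xd4) ⇒ 0x44
lane  2: mask-off/keep ⇒ 0x85
lane  3: mask-off/keep ⇒ 0x73
lane  4: and(0x81,0xbb) ⇒ 0x81
lane  5: and(0xc7,0xf1) ⇒ 0xc1
lane  6: and(0x89,0x98) ⇒ 0x88
lane  7: and(0xb5,0x31) ⇒ 0x31
lane  8: and(0xd9,0x3c) ⇒ 0x18
lane  9: mask-off/keep ⇒ 0x5a
lane 10: mask-off/keep ⇒ 0x37
lane 11: mask-off/keep ⇒ 0xc2
lane 12: mask-off/keep ⇒ 0x19
lane 13: mask-off/keep ⇒ 0xa9
lane 14: and(0x23,0x47) ⇒ 0x03
lane 15: mask-off/keep ⇒ 0x0d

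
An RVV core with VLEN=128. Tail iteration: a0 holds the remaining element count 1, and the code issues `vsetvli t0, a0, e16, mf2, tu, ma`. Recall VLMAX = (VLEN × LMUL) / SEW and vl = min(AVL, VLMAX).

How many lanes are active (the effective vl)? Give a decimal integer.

VLMAX = (128 × 1/2) / 16 = 4 lanes
vl ← min(1, 4) = 1

vl = 1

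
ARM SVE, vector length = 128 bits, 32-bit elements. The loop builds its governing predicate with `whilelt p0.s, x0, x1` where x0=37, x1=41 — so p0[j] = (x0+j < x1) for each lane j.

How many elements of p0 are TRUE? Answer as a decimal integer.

lane count: 128 div 32 = 4
active while 37+j < 41, i.e. j ∈ [0,4) capped at 4 ⇒ 4

vl = 4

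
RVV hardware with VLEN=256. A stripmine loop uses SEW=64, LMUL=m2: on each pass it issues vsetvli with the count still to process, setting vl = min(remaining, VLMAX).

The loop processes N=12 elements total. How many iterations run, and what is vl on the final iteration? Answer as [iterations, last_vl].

[iterations, last_vl] = [2, 4]

lanes per group: 256·2/64 = 8
12 elements at 8/iter → 2 passes, remainder 4 on the last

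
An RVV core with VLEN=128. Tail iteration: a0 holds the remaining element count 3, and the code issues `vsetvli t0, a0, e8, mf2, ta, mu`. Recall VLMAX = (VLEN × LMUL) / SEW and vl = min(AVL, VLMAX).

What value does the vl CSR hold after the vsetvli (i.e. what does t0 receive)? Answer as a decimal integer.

vl = 3

lanes per group: 128·1/2/8 = 8
vl ← min(3, 8) = 3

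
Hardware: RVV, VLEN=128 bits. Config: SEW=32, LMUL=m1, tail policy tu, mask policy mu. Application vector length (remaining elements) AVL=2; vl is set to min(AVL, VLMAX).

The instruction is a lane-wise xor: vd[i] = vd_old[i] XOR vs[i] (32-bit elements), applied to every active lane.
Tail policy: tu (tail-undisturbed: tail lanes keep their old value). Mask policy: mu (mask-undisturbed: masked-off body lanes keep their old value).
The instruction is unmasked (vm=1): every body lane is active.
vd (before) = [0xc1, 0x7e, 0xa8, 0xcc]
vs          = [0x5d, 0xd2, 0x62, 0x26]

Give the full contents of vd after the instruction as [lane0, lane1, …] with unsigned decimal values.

VLMAX = (128 × 1) / 32 = 4 lanes
AVL=2 ≤ VLMAX=4, so vl = 2
vd[0] xor(0xc1,0x5d) -> 0x9c
vd[1] xor(0x7e,0xd2) -> 0xac
vd[2] tail/keep -> 0xa8
vd[3] tail/keep -> 0xcc

vd = [156, 172, 168, 204]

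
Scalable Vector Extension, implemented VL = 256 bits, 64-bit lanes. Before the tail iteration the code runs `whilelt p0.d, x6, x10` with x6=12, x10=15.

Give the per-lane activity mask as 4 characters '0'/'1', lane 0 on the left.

predicate = 1110

256-bit reg / 64-bit elem → 4 lanes
active while 12+j < 15, i.e. j ∈ [0,3) capped at 4 ⇒ 3
bits (lane 0 leftmost): 1110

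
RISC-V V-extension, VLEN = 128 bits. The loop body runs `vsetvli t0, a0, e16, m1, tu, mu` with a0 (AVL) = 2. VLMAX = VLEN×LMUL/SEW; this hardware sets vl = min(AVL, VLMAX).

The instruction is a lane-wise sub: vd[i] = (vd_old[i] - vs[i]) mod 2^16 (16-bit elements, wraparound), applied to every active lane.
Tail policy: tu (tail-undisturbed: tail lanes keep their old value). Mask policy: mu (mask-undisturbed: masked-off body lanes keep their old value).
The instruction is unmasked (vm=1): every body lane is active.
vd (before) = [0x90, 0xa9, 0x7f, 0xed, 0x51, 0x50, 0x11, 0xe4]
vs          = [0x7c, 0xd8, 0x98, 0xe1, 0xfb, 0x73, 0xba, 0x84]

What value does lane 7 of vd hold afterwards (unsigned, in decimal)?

vd[7] = 228

VLMAX = VLEN×LMUL/SEW = 128×1/16 = 8
vl ← min(2, 8) = 2
lane  0: sub(0x90,0x7c) ⇒ 0x14
lane  1: sub(0xa9,0xd8) ⇒ 0xffd1
lane  2: tail/keep ⇒ 0x7f
lane  3: tail/keep ⇒ 0xed
lane  4: tail/keep ⇒ 0x51
lane  5: tail/keep ⇒ 0x50
lane  6: tail/keep ⇒ 0x11
lane  7: tail/keep ⇒ 0xe4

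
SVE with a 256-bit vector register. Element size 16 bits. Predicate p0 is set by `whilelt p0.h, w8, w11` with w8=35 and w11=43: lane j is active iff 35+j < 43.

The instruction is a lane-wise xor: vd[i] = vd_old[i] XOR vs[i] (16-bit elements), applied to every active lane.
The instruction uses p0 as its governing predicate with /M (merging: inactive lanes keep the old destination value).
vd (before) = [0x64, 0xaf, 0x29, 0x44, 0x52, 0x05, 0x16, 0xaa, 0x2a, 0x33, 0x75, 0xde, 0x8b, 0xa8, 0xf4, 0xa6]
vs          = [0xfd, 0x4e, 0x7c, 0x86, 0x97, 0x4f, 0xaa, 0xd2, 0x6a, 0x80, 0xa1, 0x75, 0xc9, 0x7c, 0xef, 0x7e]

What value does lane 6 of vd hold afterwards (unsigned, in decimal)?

256-bit reg / 16-bit elem → 16 lanes
whilelt: lane j active iff 35+j < 43 → j < 8 → 8 active
[0] xor(0x64,0xfd) = 0x99
[1] xor(0xaf,0x4e) = 0xe1
[2] xor(0x29,0x7c) = 0x55
[3] xor(0x44,0x86) = 0xc2
[4] xor(0x52,0x97) = 0xc5
[5] xor(0x05,0x4f) = 0x4a
[6] xor(0x16,0xaa) = 0xbc
[7] xor(0xaa,0xd2) = 0x78
[8] tail/keep = 0x2a
[9] tail/keep = 0x33
[10] tail/keep = 0x75
[11] tail/keep = 0xde
[12] tail/keep = 0x8b
[13] tail/keep = 0xa8
[14] tail/keep = 0xf4
[15] tail/keep = 0xa6

vd[6] = 188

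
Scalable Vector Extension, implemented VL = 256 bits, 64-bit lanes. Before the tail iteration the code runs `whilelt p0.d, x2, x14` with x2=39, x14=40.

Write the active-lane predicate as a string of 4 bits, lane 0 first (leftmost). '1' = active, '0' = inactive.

predicate = 1000

256-bit reg / 64-bit elem → 4 lanes
whilelt: lane j active iff 39+j < 40 → j < 1 → 1 active
bits (lane 0 leftmost): 1000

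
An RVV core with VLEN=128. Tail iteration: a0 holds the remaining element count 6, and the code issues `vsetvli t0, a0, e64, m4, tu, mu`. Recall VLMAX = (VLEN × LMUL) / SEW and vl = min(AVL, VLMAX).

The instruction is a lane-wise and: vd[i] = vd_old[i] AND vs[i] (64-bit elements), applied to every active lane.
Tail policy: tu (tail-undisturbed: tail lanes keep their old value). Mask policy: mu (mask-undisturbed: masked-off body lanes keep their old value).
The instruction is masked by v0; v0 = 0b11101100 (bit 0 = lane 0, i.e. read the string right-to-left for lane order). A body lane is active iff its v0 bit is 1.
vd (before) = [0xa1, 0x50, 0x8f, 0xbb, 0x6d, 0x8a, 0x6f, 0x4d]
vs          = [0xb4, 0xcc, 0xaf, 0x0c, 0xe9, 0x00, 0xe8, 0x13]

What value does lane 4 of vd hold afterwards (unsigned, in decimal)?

vd[4] = 109

VLMAX = VLEN×LMUL/SEW = 128×4/64 = 8
vl = min(AVL, VLMAX) = min(6, 8) = 6
[0] mask-off/keep = 0xa1
[1] mask-off/keep = 0x50
[2] and(0x8f,0xaf) = 0x8f
[3] and(0xbb,0x0c) = 0x08
[4] mask-off/keep = 0x6d
[5] and(0x8a,0x00) = 0x00
[6] tail/keep = 0x6f
[7] tail/keep = 0x4d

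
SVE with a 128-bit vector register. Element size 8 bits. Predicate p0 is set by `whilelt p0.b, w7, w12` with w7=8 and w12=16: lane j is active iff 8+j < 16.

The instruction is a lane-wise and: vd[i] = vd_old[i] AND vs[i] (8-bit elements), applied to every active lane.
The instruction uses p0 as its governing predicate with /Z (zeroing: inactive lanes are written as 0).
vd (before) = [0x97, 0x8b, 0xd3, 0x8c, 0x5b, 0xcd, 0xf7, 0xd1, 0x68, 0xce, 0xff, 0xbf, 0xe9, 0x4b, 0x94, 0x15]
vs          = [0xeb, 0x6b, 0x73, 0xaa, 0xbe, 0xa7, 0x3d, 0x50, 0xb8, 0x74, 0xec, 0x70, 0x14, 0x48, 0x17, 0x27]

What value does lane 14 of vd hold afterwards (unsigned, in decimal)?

vd[14] = 0

lane count: 128 div 8 = 16
active while 8+j < 16, i.e. j ∈ [0,8) capped at 16 ⇒ 8
vd[0] and(0x97,0xeb) -> 0x83
vd[1] and(0x8b,0x6b) -> 0x0b
vd[2] and(0xd3,0x73) -> 0x53
vd[3] and(0x8c,0xaa) -> 0x88
vd[4] and(0x5b,0xbe) -> 0x1a
vd[5] and(0xcd,0xa7) -> 0x85
vd[6] and(0xf7,0x3d) -> 0x35
vd[7] and(0xd1,0x50) -> 0x50
vd[8] tail/zero -> 0x00
vd[9] tail/zero -> 0x00
vd[10] tail/zero -> 0x00
vd[11] tail/zero -> 0x00
vd[12] tail/zero -> 0x00
vd[13] tail/zero -> 0x00
vd[14] tail/zero -> 0x00
vd[15] tail/zero -> 0x00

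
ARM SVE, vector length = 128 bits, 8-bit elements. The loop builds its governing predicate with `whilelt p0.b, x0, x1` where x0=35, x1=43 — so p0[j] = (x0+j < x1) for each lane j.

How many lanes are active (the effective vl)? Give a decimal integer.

vl = 8

lane count: 128 div 8 = 16
whilelt: lane j active iff 35+j < 43 → j < 8 → 8 active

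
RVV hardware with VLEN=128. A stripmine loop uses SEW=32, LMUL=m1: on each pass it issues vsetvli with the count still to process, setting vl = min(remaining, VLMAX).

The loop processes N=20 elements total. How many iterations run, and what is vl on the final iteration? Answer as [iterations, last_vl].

[iterations, last_vl] = [5, 4]

VLMAX = VLEN×LMUL/SEW = 128×1/32 = 4
20 elements at 4/iter → 5 passes, remainder 4 on the last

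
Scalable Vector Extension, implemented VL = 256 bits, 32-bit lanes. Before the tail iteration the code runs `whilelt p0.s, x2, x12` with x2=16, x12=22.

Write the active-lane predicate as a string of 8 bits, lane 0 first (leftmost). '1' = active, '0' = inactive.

lane count: 256 div 32 = 8
p0[j] = (16+j < 22); true for j=0..5 → 6 lanes set
bits (lane 0 leftmost): 11111100

predicate = 11111100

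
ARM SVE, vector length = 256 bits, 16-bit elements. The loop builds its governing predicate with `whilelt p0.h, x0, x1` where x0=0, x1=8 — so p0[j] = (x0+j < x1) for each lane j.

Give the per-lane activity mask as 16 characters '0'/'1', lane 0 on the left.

predicate = 1111111100000000

register lanes = 256/16 = 16
p0[j] = (0+j < 8); true for j=0..7 → 8 lanes set
bits (lane 0 leftmost): 1111111100000000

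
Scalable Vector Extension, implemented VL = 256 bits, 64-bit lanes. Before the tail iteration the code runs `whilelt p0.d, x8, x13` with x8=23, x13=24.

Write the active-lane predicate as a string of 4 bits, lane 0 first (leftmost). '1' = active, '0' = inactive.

predicate = 1000

lane count: 256 div 64 = 4
whilelt: lane j active iff 23+j < 24 → j < 1 → 1 active
bits (lane 0 leftmost): 1000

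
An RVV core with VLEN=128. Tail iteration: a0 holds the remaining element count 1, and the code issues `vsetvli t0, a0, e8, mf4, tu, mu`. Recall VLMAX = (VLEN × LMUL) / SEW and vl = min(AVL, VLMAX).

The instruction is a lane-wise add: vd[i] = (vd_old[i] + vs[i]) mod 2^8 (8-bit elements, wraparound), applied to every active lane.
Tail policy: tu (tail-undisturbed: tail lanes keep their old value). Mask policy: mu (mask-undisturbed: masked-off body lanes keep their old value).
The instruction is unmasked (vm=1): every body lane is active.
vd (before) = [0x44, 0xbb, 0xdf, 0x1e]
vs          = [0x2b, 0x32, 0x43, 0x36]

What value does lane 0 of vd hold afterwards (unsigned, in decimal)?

vd[0] = 111

lanes per group: 128·1/4/8 = 4
vl = min(AVL, VLMAX) = min(1, 4) = 1
  i=0: add(0x44,0x2b) → 111
  i=1: tail/keep → 187
  i=2: tail/keep → 223
  i=3: tail/keep → 30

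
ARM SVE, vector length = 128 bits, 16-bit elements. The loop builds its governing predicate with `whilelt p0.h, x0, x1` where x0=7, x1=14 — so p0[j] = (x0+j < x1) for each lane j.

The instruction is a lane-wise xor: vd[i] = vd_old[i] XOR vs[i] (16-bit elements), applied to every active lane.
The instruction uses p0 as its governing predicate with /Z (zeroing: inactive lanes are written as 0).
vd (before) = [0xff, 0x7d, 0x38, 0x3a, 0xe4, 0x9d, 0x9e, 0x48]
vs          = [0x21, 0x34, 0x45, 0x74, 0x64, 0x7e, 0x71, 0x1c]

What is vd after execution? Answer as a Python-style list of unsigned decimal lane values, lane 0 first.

register lanes = 128/16 = 8
active while 7+j < 14, i.e. j ∈ [0,7) capped at 8 ⇒ 7
  i=0: xor(0xff,0x21) → 222
  i=1: xor(0x7d,0x34) → 73
  i=2: xor(0x38,0x45) → 125
  i=3: xor(0x3a,0x74) → 78
  i=4: xor(0xe4,0x64) → 128
  i=5: xor(0x9d,0x7e) → 227
  i=6: xor(0x9e,0x71) → 239
  i=7: tail/zero → 0

vd = [222, 73, 125, 78, 128, 227, 239, 0]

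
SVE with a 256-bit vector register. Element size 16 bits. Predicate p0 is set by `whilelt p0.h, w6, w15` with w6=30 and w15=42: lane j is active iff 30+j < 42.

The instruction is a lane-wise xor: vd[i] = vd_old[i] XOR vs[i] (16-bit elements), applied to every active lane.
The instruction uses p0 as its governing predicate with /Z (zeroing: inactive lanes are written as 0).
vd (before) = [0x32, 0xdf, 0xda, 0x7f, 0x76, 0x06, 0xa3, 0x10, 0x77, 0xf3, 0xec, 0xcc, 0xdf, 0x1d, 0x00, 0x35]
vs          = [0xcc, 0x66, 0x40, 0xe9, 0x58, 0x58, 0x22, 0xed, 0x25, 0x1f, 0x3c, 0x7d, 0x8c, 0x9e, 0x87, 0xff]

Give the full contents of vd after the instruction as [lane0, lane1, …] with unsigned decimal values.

lane count: 256 div 16 = 16
active while 30+j < 42, i.e. j ∈ [0,12) capped at 16 ⇒ 12
[0] xor(0x32,0xcc) = 0xfe
[1] xor(0xdf,0x66) = 0xb9
[2] xor(0xda,0x40) = 0x9a
[3] xor(0x7f,0xe9) = 0x96
[4] xor(0x76,0x58) = 0x2e
[5] xor(0x06,0x58) = 0x5e
[6] xor(0xa3,0x22) = 0x81
[7] xor(0x10,0xed) = 0xfd
[8] xor(0x77,0x25) = 0x52
[9] xor(0xf3,0x1f) = 0xec
[10] xor(0xec,0x3c) = 0xd0
[11] xor(0xcc,0x7d) = 0xb1
[12] tail/zero = 0x00
[13] tail/zero = 0x00
[14] tail/zero = 0x00
[15] tail/zero = 0x00

vd = [254, 185, 154, 150, 46, 94, 129, 253, 82, 236, 208, 177, 0, 0, 0, 0]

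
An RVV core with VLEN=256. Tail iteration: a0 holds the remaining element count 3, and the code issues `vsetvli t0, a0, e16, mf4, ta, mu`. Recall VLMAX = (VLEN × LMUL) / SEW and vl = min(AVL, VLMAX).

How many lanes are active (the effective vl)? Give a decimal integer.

vl = 3

VLMAX = (256 × 1/4) / 16 = 4 lanes
vl ← min(3, 4) = 3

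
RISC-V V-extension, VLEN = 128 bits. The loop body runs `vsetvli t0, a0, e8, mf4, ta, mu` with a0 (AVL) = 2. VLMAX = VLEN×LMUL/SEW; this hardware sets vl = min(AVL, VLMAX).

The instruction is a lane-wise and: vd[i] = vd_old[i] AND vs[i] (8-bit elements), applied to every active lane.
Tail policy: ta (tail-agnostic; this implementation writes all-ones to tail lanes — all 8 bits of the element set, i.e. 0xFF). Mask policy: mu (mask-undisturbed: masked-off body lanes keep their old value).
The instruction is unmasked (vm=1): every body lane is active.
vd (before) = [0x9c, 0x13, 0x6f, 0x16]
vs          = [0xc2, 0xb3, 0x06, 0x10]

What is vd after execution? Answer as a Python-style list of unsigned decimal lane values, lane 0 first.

VLMAX = VLEN×LMUL/SEW = 128×1/4/8 = 4
vl ← min(2, 4) = 2
  i=0: and(0x9c,0xc2) → 128
  i=1: and(0x13,0xb3) → 19
  i=2: tail/ones → 255
  i=3: tail/ones → 255

vd = [128, 19, 255, 255]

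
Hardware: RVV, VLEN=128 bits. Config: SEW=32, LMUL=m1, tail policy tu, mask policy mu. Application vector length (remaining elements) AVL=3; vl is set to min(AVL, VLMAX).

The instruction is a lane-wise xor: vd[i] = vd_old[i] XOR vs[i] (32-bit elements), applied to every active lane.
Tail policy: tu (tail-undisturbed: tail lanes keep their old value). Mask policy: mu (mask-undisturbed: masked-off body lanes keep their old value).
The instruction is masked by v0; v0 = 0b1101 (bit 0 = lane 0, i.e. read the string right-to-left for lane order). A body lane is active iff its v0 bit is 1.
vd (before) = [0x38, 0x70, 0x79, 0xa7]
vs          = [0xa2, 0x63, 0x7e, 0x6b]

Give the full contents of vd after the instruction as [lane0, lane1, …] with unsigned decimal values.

vd = [154, 112, 7, 167]

VLMAX = (128 × 1) / 32 = 4 lanes
vl ← min(3, 4) = 3
vd[0] xor(0x38,0xa2) -> 0x9a
vd[1] mask-off/keep -> 0x70
vd[2] xor(0x79,0x7e) -> 0x07
vd[3] tail/keep -> 0xa7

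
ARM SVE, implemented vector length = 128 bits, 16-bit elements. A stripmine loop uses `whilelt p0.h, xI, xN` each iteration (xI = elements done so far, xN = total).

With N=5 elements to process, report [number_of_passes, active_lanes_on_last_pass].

128-bit reg / 16-bit elem → 8 lanes
5 elements at 8/iter → 1 passes, remainder 5 on the last

[iterations, last_vl] = [1, 5]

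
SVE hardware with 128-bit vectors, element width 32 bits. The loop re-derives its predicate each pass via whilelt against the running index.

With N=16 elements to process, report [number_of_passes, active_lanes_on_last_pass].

128-bit reg / 32-bit elem → 4 lanes
N=16: ⌈16/4⌉ = 4 iters; last vl = 16 − 3×4 = 4

[iterations, last_vl] = [4, 4]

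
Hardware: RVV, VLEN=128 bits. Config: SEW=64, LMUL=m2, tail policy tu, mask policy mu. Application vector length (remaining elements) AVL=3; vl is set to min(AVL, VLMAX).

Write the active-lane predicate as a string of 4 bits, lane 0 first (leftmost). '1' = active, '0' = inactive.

predicate = 1110

lanes per group: 128·2/64 = 4
vl = min(AVL, VLMAX) = min(3, 4) = 3
bits (lane 0 leftmost): 1110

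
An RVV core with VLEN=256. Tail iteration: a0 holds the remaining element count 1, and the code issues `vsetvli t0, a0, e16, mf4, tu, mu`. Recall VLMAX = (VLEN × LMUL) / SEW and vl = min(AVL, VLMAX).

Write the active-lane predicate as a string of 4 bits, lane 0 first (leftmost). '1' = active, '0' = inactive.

predicate = 1000

VLMAX = VLEN×LMUL/SEW = 256×1/4/16 = 4
vl = min(AVL, VLMAX) = min(1, 4) = 1
bits (lane 0 leftmost): 1000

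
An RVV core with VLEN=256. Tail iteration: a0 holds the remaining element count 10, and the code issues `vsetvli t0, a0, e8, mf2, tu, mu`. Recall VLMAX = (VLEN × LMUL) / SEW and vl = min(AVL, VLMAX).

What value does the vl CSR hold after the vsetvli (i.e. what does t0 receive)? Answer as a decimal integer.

lanes per group: 256·1/2/8 = 16
AVL=10 ≤ VLMAX=16, so vl = 10

vl = 10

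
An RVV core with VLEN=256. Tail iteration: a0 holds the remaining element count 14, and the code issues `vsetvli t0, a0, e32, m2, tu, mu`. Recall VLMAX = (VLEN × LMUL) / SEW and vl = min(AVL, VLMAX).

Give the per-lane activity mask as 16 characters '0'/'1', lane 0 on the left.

VLMAX = VLEN×LMUL/SEW = 256×2/32 = 16
vl ← min(14, 16) = 14
bits (lane 0 leftmost): 1111111111111100

predicate = 1111111111111100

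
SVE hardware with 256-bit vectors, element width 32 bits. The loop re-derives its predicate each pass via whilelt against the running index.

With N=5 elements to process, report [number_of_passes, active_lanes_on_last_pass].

256-bit reg / 32-bit elem → 8 lanes
iterations = ceil(5/8) = 1; final-pass vl = 5

[iterations, last_vl] = [1, 5]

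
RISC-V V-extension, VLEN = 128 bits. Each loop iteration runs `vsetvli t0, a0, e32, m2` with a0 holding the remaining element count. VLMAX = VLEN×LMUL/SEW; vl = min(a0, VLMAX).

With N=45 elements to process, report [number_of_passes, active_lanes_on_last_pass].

lanes per group: 128·2/32 = 8
45 elements at 8/iter → 6 passes, remainder 5 on the last

[iterations, last_vl] = [6, 5]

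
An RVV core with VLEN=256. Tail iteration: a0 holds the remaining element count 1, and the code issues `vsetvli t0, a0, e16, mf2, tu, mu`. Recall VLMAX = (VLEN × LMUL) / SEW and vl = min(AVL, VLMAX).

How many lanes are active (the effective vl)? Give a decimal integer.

vl = 1

lanes per group: 256·1/2/16 = 8
AVL=1 ≤ VLMAX=8, so vl = 1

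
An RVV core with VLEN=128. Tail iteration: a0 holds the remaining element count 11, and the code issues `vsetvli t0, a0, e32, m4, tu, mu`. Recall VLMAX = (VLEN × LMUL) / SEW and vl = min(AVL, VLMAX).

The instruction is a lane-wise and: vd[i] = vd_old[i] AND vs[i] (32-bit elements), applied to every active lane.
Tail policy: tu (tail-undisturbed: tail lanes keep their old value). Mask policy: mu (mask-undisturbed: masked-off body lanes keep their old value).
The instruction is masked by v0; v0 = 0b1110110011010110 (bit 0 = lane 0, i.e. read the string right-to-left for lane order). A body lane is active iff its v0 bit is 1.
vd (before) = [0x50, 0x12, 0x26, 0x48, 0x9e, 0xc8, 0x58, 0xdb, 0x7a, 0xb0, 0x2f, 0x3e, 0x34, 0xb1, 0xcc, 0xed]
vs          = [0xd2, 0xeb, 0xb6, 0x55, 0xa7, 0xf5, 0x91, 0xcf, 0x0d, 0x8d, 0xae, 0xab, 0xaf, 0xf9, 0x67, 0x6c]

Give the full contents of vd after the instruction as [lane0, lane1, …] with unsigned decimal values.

vd = [80, 2, 38, 72, 134, 200, 16, 203, 122, 176, 46, 62, 52, 177, 204, 237]

lanes per group: 128·4/32 = 16
vl ← min(11, 16) = 11
vd[0] mask-off/keep -> 0x50
vd[1] and(0x12,0xeb) -> 0x02
vd[2] and(0x26,0xb6) -> 0x26
vd[3] mask-off/keep -> 0x48
vd[4] and(0x9e,0xa7) -> 0x86
vd[5] mask-off/keep -> 0xc8
vd[6] and(0x58,0x91) -> 0x10
vd[7] and(0xdb,0xcf) -> 0xcb
vd[8] mask-off/keep -> 0x7a
vd[9] mask-off/keep -> 0xb0
vd[10] and(0x2f,0xae) -> 0x2e
vd[11] tail/keep -> 0x3e
vd[12] tail/keep -> 0x34
vd[13] tail/keep -> 0xb1
vd[14] tail/keep -> 0xcc
vd[15] tail/keep -> 0xed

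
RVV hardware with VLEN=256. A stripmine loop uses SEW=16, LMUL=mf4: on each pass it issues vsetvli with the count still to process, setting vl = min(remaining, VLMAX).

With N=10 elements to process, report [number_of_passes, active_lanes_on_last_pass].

lanes per group: 256·1/4/16 = 4
10 elements at 4/iter → 3 passes, remainder 2 on the last

[iterations, last_vl] = [3, 2]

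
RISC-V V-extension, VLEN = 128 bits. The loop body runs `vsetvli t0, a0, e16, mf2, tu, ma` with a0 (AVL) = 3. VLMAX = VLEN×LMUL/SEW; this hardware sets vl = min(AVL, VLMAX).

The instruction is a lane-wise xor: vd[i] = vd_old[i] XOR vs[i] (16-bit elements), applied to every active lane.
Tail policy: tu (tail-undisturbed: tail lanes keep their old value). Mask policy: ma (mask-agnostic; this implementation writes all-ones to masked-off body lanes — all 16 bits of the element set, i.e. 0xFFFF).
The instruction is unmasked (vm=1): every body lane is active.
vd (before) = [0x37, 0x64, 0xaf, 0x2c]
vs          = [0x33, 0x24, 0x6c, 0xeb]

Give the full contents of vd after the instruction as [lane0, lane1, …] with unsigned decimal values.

vd = [4, 64, 195, 44]

lanes per group: 128·1/2/16 = 4
AVL=3 ≤ VLMAX=4, so vl = 3
[0] xor(0x37,0x33) = 0x04
[1] xor(0x64,0x24) = 0x40
[2] xor(0xaf,0x6c) = 0xc3
[3] tail/keep = 0x2c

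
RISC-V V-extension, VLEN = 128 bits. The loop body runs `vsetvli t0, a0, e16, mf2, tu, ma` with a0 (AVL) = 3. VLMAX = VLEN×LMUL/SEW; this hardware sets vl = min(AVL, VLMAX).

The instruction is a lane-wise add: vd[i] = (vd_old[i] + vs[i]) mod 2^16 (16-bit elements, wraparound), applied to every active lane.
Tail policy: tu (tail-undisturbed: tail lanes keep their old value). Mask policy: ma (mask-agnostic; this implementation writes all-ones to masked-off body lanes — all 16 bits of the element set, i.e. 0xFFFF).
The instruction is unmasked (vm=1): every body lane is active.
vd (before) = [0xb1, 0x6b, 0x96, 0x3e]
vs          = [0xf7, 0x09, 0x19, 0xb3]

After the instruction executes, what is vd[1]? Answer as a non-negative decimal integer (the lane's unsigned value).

vd[1] = 116

VLMAX = VLEN×LMUL/SEW = 128×1/2/16 = 4
AVL=3 ≤ VLMAX=4, so vl = 3
[0] add(0xb1,0xf7) = 0x1a8
[1] add(0x6b,0x09) = 0x74
[2] add(0x96,0x19) = 0xaf
[3] tail/keep = 0x3e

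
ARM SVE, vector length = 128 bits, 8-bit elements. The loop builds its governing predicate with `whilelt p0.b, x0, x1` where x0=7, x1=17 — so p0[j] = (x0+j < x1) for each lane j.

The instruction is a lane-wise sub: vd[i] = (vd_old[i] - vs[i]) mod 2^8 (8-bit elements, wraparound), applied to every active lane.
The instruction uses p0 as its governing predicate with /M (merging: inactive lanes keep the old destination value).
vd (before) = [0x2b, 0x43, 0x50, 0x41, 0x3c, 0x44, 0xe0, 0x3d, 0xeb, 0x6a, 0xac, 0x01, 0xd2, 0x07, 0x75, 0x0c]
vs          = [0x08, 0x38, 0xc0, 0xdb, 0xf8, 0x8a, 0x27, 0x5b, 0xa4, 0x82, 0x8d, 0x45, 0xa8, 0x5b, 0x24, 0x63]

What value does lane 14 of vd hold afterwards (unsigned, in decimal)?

register lanes = 128/8 = 16
active while 7+j < 17, i.e. j ∈ [0,10) capped at 16 ⇒ 10
lane  0: sub(0x2b,0x08) ⇒ 0x23
lane  1: sub(0x43,0x38) ⇒ 0x0b
lane  2: sub(0x50,0xc0) ⇒ 0x90
lane  3: sub(0x41,0xdb) ⇒ 0x66
lane  4: sub(0x3c,0xf8) ⇒ 0x44
lane  5: sub(0x44,0x8a) ⇒ 0xba
lane  6: sub(0xe0,0x27) ⇒ 0xb9
lane  7: sub(0x3d,0x5b) ⇒ 0xe2
lane  8: sub(0xeb,0xa4) ⇒ 0x47
lane  9: sub(0x6a,0x82) ⇒ 0xe8
lane 10: tail/keep ⇒ 0xac
lane 11: tail/keep ⇒ 0x01
lane 12: tail/keep ⇒ 0xd2
lane 13: tail/keep ⇒ 0x07
lane 14: tail/keep ⇒ 0x75
lane 15: tail/keep ⇒ 0x0c

vd[14] = 117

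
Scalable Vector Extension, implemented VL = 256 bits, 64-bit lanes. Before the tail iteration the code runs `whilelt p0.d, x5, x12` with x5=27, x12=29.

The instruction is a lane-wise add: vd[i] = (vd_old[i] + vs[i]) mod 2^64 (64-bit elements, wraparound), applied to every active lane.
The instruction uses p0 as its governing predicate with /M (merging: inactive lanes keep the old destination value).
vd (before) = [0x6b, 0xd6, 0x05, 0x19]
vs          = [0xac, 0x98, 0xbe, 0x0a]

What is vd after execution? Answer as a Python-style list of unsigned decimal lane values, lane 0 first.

lane count: 256 div 64 = 4
whilelt: lane j active iff 27+j < 29 → j < 2 → 2 active
  i=0: add(0x6b,0xac) → 279
  i=1: add(0xd6,0x98) → 366
  i=2: tail/keep → 5
  i=3: tail/keep → 25

vd = [279, 366, 5, 25]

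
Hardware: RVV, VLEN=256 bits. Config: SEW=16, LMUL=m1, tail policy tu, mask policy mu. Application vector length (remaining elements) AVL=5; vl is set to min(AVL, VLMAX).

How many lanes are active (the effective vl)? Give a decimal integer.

vl = 5

VLMAX = VLEN×LMUL/SEW = 256×1/16 = 16
vl = min(AVL, VLMAX) = min(5, 16) = 5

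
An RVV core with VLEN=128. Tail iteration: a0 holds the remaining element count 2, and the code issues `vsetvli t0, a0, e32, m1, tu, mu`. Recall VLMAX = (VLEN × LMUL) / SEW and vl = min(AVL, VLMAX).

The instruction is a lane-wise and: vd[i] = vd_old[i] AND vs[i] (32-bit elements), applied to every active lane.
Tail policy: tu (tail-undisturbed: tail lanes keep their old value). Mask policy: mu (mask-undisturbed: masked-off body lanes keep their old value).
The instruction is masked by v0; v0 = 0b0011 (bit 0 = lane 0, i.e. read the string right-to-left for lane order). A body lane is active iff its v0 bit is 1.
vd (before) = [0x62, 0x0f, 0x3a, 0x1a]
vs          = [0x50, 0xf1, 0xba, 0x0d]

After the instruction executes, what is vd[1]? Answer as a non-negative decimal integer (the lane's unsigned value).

lanes per group: 128·1/32 = 4
vl ← min(2, 4) = 2
[0] and(0x62,0x50) = 0x40
[1] and(0x0f,0xf1) = 0x01
[2] tail/keep = 0x3a
[3] tail/keep = 0x1a

vd[1] = 1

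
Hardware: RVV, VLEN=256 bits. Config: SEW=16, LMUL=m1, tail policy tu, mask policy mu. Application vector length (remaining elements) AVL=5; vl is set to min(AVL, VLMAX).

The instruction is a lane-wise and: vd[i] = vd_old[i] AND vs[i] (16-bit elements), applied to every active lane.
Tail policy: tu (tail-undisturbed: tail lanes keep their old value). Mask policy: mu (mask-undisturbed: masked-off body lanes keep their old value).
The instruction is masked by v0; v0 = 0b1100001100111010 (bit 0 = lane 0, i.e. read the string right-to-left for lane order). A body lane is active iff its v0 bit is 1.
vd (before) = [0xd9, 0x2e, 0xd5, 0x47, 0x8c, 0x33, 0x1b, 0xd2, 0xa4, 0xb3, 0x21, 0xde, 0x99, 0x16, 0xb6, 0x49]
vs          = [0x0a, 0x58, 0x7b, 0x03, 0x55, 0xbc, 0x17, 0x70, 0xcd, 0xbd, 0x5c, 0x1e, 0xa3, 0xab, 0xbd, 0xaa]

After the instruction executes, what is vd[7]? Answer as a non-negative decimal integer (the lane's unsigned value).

vd[7] = 210

VLMAX = VLEN×LMUL/SEW = 256×1/16 = 16
AVL=5 ≤ VLMAX=16, so vl = 5
[0] mask-off/keep = 0xd9
[1] and(0x2e,0x58) = 0x08
[2] mask-off/keep = 0xd5
[3] and(0x47,0x03) = 0x03
[4] and(0x8c,0x55) = 0x04
[5] tail/keep = 0x33
[6] tail/keep = 0x1b
[7] tail/keep = 0xd2
[8] tail/keep = 0xa4
[9] tail/keep = 0xb3
[10] tail/keep = 0x21
[11] tail/keep = 0xde
[12] tail/keep = 0x99
[13] tail/keep = 0x16
[14] tail/keep = 0xb6
[15] tail/keep = 0x49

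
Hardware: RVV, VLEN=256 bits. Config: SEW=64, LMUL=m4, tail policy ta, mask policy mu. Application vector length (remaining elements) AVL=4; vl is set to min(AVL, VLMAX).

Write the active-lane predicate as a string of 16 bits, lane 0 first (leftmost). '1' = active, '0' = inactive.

predicate = 1111000000000000

VLMAX = VLEN×LMUL/SEW = 256×4/64 = 16
vl = min(AVL, VLMAX) = min(4, 16) = 4
bits (lane 0 leftmost): 1111000000000000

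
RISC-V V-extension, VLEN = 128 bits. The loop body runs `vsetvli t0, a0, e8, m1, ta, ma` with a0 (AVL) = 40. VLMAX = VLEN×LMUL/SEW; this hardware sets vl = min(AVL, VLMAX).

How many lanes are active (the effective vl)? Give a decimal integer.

VLMAX = (128 × 1) / 8 = 16 lanes
vl = min(AVL, VLMAX) = min(40, 16) = 16

vl = 16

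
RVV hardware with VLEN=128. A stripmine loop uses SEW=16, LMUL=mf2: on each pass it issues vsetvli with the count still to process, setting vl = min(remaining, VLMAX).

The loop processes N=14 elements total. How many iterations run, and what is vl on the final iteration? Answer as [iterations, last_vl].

lanes per group: 128·1/2/16 = 4
14 elements at 4/iter → 4 passes, remainder 2 on the last

[iterations, last_vl] = [4, 2]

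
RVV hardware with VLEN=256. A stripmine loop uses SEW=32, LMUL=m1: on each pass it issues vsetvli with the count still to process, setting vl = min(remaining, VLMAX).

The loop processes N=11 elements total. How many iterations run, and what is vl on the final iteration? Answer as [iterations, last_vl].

VLMAX = VLEN×LMUL/SEW = 256×1/32 = 8
N=11: ⌈11/8⌉ = 2 iters; last vl = 11 − 1×8 = 3

[iterations, last_vl] = [2, 3]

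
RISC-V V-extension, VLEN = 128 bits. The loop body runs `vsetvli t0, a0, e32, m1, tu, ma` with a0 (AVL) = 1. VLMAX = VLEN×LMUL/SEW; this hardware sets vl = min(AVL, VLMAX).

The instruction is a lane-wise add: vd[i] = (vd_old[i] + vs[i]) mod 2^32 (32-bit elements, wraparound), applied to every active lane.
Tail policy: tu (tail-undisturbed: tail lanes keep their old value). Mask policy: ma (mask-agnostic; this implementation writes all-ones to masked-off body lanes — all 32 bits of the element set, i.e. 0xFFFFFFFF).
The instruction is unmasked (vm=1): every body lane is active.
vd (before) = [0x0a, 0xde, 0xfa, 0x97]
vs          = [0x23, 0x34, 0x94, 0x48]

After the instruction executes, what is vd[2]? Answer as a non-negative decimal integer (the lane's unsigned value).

VLMAX = VLEN×LMUL/SEW = 128×1/32 = 4
vl ← min(1, 4) = 1
  i=0: add(0x0a,0x23) → 45
  i=1: tail/keep → 222
  i=2: tail/keep → 250
  i=3: tail/keep → 151

vd[2] = 250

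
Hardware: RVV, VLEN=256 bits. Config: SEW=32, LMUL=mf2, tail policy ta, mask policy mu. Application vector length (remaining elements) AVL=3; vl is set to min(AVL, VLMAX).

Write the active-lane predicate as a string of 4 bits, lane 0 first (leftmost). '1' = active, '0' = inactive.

predicate = 1110

VLMAX = VLEN×LMUL/SEW = 256×1/2/32 = 4
vl ← min(3, 4) = 3
bits (lane 0 leftmost): 1110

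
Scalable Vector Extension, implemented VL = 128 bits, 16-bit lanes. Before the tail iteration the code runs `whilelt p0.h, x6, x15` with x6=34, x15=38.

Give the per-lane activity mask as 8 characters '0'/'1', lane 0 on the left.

register lanes = 128/16 = 8
whilelt: lane j active iff 34+j < 38 → j < 4 → 4 active
bits (lane 0 leftmost): 11110000

predicate = 11110000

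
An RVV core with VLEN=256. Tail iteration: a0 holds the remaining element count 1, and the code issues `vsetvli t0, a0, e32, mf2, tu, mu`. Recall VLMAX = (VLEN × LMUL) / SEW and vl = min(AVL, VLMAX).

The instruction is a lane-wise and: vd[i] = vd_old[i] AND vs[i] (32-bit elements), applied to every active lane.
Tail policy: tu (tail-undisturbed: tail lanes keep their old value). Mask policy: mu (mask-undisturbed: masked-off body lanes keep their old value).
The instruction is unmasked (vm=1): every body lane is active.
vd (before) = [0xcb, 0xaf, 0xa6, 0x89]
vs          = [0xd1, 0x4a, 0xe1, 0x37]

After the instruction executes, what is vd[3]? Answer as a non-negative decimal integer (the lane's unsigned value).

vd[3] = 137

lanes per group: 256·1/2/32 = 4
AVL=1 ≤ VLMAX=4, so vl = 1
  i=0: and(0xcb,0xd1) → 193
  i=1: tail/keep → 175
  i=2: tail/keep → 166
  i=3: tail/keep → 137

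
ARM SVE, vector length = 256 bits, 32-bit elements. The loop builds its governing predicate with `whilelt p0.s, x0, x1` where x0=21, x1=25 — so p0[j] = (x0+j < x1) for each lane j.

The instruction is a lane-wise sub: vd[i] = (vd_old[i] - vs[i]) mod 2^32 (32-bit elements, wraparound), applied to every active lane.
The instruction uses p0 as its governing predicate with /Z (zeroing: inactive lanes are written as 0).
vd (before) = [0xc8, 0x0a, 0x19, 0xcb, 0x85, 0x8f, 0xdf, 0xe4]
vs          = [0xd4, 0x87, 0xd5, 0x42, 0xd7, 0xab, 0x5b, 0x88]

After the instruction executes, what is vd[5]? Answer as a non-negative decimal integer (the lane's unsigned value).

vd[5] = 0

256-bit reg / 32-bit elem → 8 lanes
p0[j] = (21+j < 25); true for j=0..3 → 4 lanes set
vd[0] sub(0xc8,0xd4) -> 0xfffffff4
vd[1] sub(0x0a,0x87) -> 0xffffff83
vd[2] sub(0x19,0xd5) -> 0xffffff44
vd[3] sub(0xcb,0x42) -> 0x89
vd[4] tail/zero -> 0x00
vd[5] tail/zero -> 0x00
vd[6] tail/zero -> 0x00
vd[7] tail/zero -> 0x00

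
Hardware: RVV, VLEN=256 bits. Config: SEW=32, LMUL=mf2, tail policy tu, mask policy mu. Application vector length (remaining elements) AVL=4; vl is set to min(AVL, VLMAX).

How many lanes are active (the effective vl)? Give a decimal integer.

vl = 4

VLMAX = VLEN×LMUL/SEW = 256×1/2/32 = 4
vl = min(AVL, VLMAX) = min(4, 4) = 4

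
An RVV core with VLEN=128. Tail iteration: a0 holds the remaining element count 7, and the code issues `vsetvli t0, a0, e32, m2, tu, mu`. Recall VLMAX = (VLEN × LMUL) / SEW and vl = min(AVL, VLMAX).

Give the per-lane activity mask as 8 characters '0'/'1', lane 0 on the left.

lanes per group: 128·2/32 = 8
vl ← min(7, 8) = 7
bits (lane 0 leftmost): 11111110

predicate = 11111110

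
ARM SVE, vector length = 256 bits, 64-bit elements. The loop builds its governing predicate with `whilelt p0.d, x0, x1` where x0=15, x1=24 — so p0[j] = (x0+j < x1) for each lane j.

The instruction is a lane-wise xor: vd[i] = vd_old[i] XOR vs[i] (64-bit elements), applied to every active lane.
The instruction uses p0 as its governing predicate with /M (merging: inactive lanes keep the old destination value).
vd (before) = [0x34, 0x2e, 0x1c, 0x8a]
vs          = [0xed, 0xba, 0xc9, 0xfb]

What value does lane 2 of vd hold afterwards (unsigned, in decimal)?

vd[2] = 213

register lanes = 256/64 = 4
whilelt: lane j active iff 15+j < 24 → j < 9 → 4 active
vd[0] xor(0x34,0xed) -> 0xd9
vd[1] xor(0x2e,0xba) -> 0x94
vd[2] xor(0x1c,0xc9) -> 0xd5
vd[3] xor(0x8a,0xfb) -> 0x71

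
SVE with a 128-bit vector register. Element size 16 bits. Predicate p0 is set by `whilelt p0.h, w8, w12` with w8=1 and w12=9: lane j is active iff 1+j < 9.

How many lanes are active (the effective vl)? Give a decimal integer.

128-bit reg / 16-bit elem → 8 lanes
p0[j] = (1+j < 9); true for j=0..7 → 8 lanes set

vl = 8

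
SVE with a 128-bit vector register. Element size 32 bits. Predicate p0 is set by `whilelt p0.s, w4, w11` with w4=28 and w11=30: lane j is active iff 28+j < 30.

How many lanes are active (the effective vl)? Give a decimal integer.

vl = 2

lane count: 128 div 32 = 4
p0[j] = (28+j < 30); true for j=0..1 → 2 lanes set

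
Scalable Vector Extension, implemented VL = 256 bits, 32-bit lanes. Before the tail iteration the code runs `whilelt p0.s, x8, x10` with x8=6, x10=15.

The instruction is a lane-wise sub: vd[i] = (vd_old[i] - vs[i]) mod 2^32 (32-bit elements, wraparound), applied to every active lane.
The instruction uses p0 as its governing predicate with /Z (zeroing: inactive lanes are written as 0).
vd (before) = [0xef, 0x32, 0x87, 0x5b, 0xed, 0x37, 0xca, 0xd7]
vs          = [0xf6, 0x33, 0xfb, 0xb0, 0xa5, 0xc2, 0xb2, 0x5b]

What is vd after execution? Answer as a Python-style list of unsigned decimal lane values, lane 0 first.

vd = [4294967289, 4294967295, 4294967180, 4294967211, 72, 4294967157, 24, 124]

lane count: 256 div 32 = 8
whilelt: lane j active iff 6+j < 15 → j < 9 → 8 active
[0] sub(0xef,0xf6) = 0xfffffff9
[1] sub(0x32,0x33) = 0xffffffff
[2] sub(0x87,0xfb) = 0xffffff8c
[3] sub(0x5b,0xb0) = 0xffffffab
[4] sub(0xed,0xa5) = 0x48
[5] sub(0x37,0xc2) = 0xffffff75
[6] sub(0xca,0xb2) = 0x18
[7] sub(0xd7,0x5b) = 0x7c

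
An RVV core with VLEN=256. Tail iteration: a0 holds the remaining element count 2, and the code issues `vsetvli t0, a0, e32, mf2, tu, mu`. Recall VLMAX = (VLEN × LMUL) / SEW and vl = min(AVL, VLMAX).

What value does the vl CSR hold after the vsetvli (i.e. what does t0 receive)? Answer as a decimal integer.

VLMAX = VLEN×LMUL/SEW = 256×1/2/32 = 4
vl ← min(2, 4) = 2

vl = 2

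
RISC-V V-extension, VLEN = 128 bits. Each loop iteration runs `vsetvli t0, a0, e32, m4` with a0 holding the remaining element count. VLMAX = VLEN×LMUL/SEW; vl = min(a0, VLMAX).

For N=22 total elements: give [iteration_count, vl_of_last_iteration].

[iterations, last_vl] = [2, 6]

lanes per group: 128·4/32 = 16
22 elements at 16/iter → 2 passes, remainder 6 on the last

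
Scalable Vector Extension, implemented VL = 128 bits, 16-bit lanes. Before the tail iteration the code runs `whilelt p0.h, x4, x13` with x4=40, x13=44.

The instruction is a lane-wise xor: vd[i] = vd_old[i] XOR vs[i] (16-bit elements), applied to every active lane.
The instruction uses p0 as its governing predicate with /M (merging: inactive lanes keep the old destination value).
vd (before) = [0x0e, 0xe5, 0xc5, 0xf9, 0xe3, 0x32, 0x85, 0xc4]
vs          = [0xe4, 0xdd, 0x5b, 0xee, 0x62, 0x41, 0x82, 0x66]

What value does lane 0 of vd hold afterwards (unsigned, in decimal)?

128-bit reg / 16-bit elem → 8 lanes
whilelt: lane j active iff 40+j < 44 → j < 4 → 4 active
vd[0] xor(0x0e,0xe4) -> 0xea
vd[1] xor(0xe5,0xdd) -> 0x38
vd[2] xor(0xc5,0x5b) -> 0x9e
vd[3] xor(0xf9,0xee) -> 0x17
vd[4] tail/keep -> 0xe3
vd[5] tail/keep -> 0x32
vd[6] tail/keep -> 0x85
vd[7] tail/keep -> 0xc4

vd[0] = 234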